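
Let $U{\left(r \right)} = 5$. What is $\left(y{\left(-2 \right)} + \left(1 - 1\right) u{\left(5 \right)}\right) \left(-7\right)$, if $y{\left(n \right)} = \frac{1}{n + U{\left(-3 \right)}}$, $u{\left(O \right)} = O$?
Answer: $- \frac{7}{3} \approx -2.3333$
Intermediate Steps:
$y{\left(n \right)} = \frac{1}{5 + n}$ ($y{\left(n \right)} = \frac{1}{n + 5} = \frac{1}{5 + n}$)
$\left(y{\left(-2 \right)} + \left(1 - 1\right) u{\left(5 \right)}\right) \left(-7\right) = \left(\frac{1}{5 - 2} + \left(1 - 1\right) 5\right) \left(-7\right) = \left(\frac{1}{3} + 0 \cdot 5\right) \left(-7\right) = \left(\frac{1}{3} + 0\right) \left(-7\right) = \frac{1}{3} \left(-7\right) = - \frac{7}{3}$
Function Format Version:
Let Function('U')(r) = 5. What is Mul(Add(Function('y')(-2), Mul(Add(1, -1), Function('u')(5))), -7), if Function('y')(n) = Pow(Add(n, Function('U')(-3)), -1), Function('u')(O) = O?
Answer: Rational(-7, 3) ≈ -2.3333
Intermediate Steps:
Function('y')(n) = Pow(Add(5, n), -1) (Function('y')(n) = Pow(Add(n, 5), -1) = Pow(Add(5, n), -1))
Mul(Add(Function('y')(-2), Mul(Add(1, -1), Function('u')(5))), -7) = Mul(Add(Pow(Add(5, -2), -1), Mul(Add(1, -1), 5)), -7) = Mul(Add(Pow(3, -1), Mul(0, 5)), -7) = Mul(Add(Rational(1, 3), 0), -7) = Mul(Rational(1, 3), -7) = Rational(-7, 3)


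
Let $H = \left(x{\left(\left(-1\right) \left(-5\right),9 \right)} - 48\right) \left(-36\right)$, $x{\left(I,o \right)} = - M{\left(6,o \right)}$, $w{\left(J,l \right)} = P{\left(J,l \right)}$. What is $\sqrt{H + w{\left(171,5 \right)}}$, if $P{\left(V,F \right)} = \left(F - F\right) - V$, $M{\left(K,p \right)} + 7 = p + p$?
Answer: $3 \sqrt{217} \approx 44.193$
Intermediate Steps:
$M{\left(K,p \right)} = -7 + 2 p$ ($M{\left(K,p \right)} = -7 + \left(p + p\right) = -7 + 2 p$)
$P{\left(V,F \right)} = - V$ ($P{\left(V,F \right)} = 0 - V = - V$)
$w{\left(J,l \right)} = - J$
$x{\left(I,o \right)} = 7 - 2 o$ ($x{\left(I,o \right)} = - (-7 + 2 o) = 7 - 2 o$)
$H = 2124$ ($H = \left(\left(7 - 18\right) - 48\right) \left(-36\right) = \left(-11 - 48\right) \left(-36\right) = \left(-59\right) \left(-36\right) = 2124$)
$\sqrt{H + w{\left(171,5 \right)}} = \sqrt{2124 - 171} = \sqrt{1953} = 3 \sqrt{217}$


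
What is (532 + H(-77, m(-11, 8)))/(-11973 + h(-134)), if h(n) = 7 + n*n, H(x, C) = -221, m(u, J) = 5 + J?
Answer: 311/5990 ≈ 0.051920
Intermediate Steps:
h(n) = 7 + n**2
(532 + H(-77, m(-11, 8)))/(-11973 + h(-134)) = (532 - 221)/(-11973 + (7 + (-134)**2)) = 311/(-11973 + (7 + 17956)) = 311/(-11973 + 17963) = 311/5990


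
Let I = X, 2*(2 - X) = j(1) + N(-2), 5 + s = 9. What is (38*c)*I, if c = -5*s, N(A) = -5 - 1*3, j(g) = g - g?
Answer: -4560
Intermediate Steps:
s = 4 (s = -5 + 9 = 4)
j(g) = 0
N(A) = -8 (N(A) = -5 - 3 = -8)
X = 6 (X = 2 - (0 - 8)/2 = 2 - ½*(-8) = 2 + 4 = 6)
I = 6
c = -20 (c = -5*4 = -20)
(38*c)*I = (38*(-20))*6 = -760*6 = -4560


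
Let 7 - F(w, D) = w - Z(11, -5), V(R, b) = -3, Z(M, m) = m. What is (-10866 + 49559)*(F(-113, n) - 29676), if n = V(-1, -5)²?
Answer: -1143803773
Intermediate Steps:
n = 9 (n = (-3)² = 9)
F(w, D) = 2 - w (F(w, D) = 7 - (w - 1*(-5)) = 7 - (w + 5) = 7 - (5 + w) = 7 + (-5 - w) = 2 - w)
(-10866 + 49559)*(F(-113, n) - 29676) = (-10866 + 49559)*((2 - 1*(-113)) - 29676) = 38693*((2 + 113) - 29676) = 38693*(115 - 29676) = 38693*(-29561) = -1143803773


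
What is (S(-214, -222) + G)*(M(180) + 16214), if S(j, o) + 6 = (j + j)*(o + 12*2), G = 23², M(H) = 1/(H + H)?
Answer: 497706974947/360 ≈ 1.3825e+9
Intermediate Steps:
M(H) = 1/(2*H)
G = 529
S(j, o) = -6 + 2*j*(24 + o) (S(j, o) = -6 + (j + j)*(o + 12*2) = -6 + (2*j)*(o + 24) = -6 + (2*j)*(24 + o) = -6 + 2*j*(24 + o))
(S(-214, -222) + G)*(M(180) + 16214) = ((-6 + 48*(-214) + 2*(-214)*(-222)) + 529)*((½)/180 + 16214) = ((-6 - 10272 + 95016) + 529)*((½)*(1/180) + 16214) = (84738 + 529)*(1/360 + 16214) = 85267*(5837041/360) = 497706974947/360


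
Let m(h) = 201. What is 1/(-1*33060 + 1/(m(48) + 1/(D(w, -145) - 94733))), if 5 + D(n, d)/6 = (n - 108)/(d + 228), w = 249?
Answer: -1580761000/52259950795517 ≈ -3.0248e-5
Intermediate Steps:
D(n, d) = -30 + 6*(-108 + n)/(228 + d) (D(n, d) = -30 + 6*((n - 108)/(d + 228)) = -30 + 6*((-108 + n)/(228 + d)) = -30 + 6*(-108 + n)/(228 + d))
1/(-1*33060 + 1/(m(48) + 1/(D(w, -145) - 94733))) = 1/(-1*33060 + 1/(201 + 1/(6*(-1248 + 249 - 5*(-145))/(228 - 145) - 94733))) = 1/(-33060 + 1/(201 + 1/(6*(-1248 + 249 + 725)/83 - 94733))) = 1/(-33060 + 1/(201 + 1/(6*(1/83)*(-274) - 94733))) = 1/(-33060 + 1/(201 + 1/(-1644/83 - 94733))) = 1/(-33060 + 1/(201 + 1/(-7864483/83))) = 1/(-33060 + 1/(201 - 83/7864483)) = 1/(-33060 + 1/(1580761000/7864483)) = 1/(-33060 + 7864483/1580761000) = 1/(-52259950795517/1580761000) = -1580761000/52259950795517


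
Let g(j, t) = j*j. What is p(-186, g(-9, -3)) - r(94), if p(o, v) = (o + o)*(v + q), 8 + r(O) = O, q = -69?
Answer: -4550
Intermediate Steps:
g(j, t) = j²
r(O) = -8 + O
p(o, v) = 2*o*(-69 + v) (p(o, v) = (o + o)*(v - 69) = (2*o)*(-69 + v) = 2*o*(-69 + v))
p(-186, g(-9, -3)) - r(94) = 2*(-186)*(-69 + (-9)²) - (-8 + 94) = 2*(-186)*(-69 + 81) - 1*86 = 2*(-186)*12 - 86 = -4464 - 86 = -4550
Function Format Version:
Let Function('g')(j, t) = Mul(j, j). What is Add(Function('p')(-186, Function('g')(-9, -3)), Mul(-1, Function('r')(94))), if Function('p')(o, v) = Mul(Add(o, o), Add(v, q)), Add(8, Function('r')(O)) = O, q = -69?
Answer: -4550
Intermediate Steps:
Function('g')(j, t) = Pow(j, 2)
Function('r')(O) = Add(-8, O)
Function('p')(o, v) = Mul(2, o, Add(-69, v)) (Function('p')(o, v) = Mul(Add(o, o), Add(v, -69)) = Mul(Mul(2, o), Add(-69, v)) = Mul(2, o, Add(-69, v)))
Add(Function('p')(-186, Function('g')(-9, -3)), Mul(-1, Function('r')(94))) = Add(Mul(2, -186, Add(-69, Pow(-9, 2))), Mul(-1, Add(-8, 94))) = Add(Mul(2, -186, Add(-69, 81)), Mul(-1, 86)) = Add(Mul(2, -186, 12), -86) = Add(-4464, -86) = -4550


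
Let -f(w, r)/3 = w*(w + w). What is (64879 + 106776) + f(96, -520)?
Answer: 116359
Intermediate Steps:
f(w, r) = -6*w² (f(w, r) = -3*w*(w + w) = -3*w*2*w = -6*w²)
(64879 + 106776) + f(96, -520) = (64879 + 106776) - 6*96² = 171655 - 6*9216 = 171655 - 55296 = 116359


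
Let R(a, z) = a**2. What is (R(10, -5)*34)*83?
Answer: 282200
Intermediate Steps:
(R(10, -5)*34)*83 = (10**2*34)*83 = (100*34)*83 = 3400*83 = 282200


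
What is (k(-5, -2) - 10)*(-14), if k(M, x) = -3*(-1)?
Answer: 98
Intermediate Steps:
k(M, x) = 3
(k(-5, -2) - 10)*(-14) = (3 - 10)*(-14) = -7*(-14) = 98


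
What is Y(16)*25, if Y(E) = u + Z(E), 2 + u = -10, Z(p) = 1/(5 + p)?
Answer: -6275/21 ≈ -298.81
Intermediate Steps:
u = -12 (u = -2 - 10 = -12)
Y(E) = -12 + 1/(5 + E)
Y(16)*25 = ((-59 - 12*16)/(5 + 16))*25 = ((-59 - 192)/21)*25 = ((1/21)*(-251))*25 = -251/21*25 = -6275/21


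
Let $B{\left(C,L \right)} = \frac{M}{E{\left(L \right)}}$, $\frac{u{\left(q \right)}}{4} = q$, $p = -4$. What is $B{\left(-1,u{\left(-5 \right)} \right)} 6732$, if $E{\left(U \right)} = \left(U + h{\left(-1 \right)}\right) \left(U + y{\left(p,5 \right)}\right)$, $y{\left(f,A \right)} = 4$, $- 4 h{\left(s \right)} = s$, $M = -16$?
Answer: $- \frac{26928}{79} \approx -340.86$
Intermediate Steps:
$h{\left(s \right)} = - \frac{s}{4}$
$E{\left(U \right)} = \left(4 + U\right) \left(\frac{1}{4} + U\right)$ ($E{\left(U \right)} = \left(U - - \frac{1}{4}\right) \left(U + 4\right) = \left(U + \frac{1}{4}\right) \left(4 + U\right) = \left(\frac{1}{4} + U\right) \left(4 + U\right) = \left(4 + U\right) \left(\frac{1}{4} + U\right)$)
$u{\left(q \right)} = 4 q$
$B{\left(C,L \right)} = - \frac{16}{1 + L^{2} + \frac{17 L}{4}}$
$B{\left(-1,u{\left(-5 \right)} \right)} 6732 = - \frac{64}{4 + 4 \left(4 \left(-5\right)\right)^{2} + 17 \cdot 4 \left(-5\right)} 6732 = - \frac{64}{4 + 4 \left(-20\right)^{2} + 17 \left(-20\right)} 6732 = - \frac{64}{4 + 4 \cdot 400 - 340} \cdot 6732 = - \frac{64}{4 + 1600 - 340} \cdot 6732 = - \frac{64}{1264} \cdot 6732 = \left(-64\right) \frac{1}{1264} \cdot 6732 = \left(- \frac{4}{79}\right) 6732 = - \frac{26928}{79}$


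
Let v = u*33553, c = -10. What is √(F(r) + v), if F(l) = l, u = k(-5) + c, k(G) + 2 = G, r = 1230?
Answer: I*√569171 ≈ 754.43*I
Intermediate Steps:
k(G) = -2 + G
u = -17 (u = (-2 - 5) - 10 = -7 - 10 = -17)
v = -570401 (v = -17*33553 = -570401)
√(F(r) + v) = √(1230 - 570401) = √(-569171) = I*√569171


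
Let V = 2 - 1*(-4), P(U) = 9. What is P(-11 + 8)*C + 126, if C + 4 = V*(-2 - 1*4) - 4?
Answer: -270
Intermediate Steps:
V = 6 (V = 2 + 4 = 6)
C = -44 (C = -4 + (6*(-2 - 1*4) - 4) = -4 + (6*(-2 - 4) - 4) = -4 + (6*(-6) - 4) = -4 + (-36 - 4) = -4 - 40 = -44)
P(-11 + 8)*C + 126 = 9*(-44) + 126 = -396 + 126 = -270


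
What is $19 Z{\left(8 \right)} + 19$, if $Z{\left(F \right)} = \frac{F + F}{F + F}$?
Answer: $38$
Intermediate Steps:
$Z{\left(F \right)} = 1$ ($Z{\left(F \right)} = \frac{2 F}{2 F} = 2 F \frac{1}{2 F} = 1$)
$19 Z{\left(8 \right)} + 19 = 19 \cdot 1 + 19 = 19 + 19 = 38$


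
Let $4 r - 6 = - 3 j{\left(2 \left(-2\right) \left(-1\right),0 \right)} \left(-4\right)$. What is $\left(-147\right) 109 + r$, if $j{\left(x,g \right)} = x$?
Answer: $- \frac{32019}{2} \approx -16010.0$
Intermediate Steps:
$r = \frac{27}{2}$ ($r = \frac{3}{2} + \frac{- 3 \cdot 2 \left(-2\right) \left(-1\right) \left(-4\right)}{4} = \frac{3}{2} + \frac{- 3 \left(\left(-4\right) \left(-1\right)\right) \left(-4\right)}{4} = \frac{3}{2} + \frac{\left(-3\right) 4 \left(-4\right)}{4} = \frac{3}{2} + \frac{\left(-12\right) \left(-4\right)}{4} = \frac{3}{2} + \frac{1}{4} \cdot 48 = \frac{3}{2} + 12 = \frac{27}{2} \approx 13.5$)
$\left(-147\right) 109 + r = \left(-147\right) 109 + \frac{27}{2} = -16023 + \frac{27}{2} = - \frac{32019}{2}$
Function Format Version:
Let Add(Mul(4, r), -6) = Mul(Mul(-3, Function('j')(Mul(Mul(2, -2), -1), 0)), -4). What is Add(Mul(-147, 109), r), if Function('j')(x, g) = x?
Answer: Rational(-32019, 2) ≈ -16010.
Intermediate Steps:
r = Rational(27, 2) (r = Add(Rational(3, 2), Mul(Rational(1, 4), Mul(Mul(-3, Mul(Mul(2, -2), -1)), -4))) = Add(Rational(3, 2), Mul(Rational(1, 4), Mul(Mul(-3, Mul(-4, -1)), -4))) = Add(Rational(3, 2), Mul(Rational(1, 4), Mul(Mul(-3, 4), -4))) = Add(Rational(3, 2), Mul(Rational(1, 4), Mul(-12, -4))) = Add(Rational(3, 2), Mul(Rational(1, 4), 48)) = Add(Rational(3, 2), 12) = Rational(27, 2) ≈ 13.500)
Add(Mul(-147, 109), r) = Add(Mul(-147, 109), Rational(27, 2)) = Add(-16023, Rational(27, 2)) = Rational(-32019, 2)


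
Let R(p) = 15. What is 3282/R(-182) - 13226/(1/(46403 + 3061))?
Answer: -3271053226/5 ≈ -6.5421e+8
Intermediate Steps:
3282/R(-182) - 13226/(1/(46403 + 3061)) = 3282/15 - 13226/(1/(46403 + 3061)) = 3282*(1/15) - 13226/(1/49464) = 1094/5 - 13226/1/49464 = 1094/5 - 13226*49464 = 1094/5 - 654210864 = -3271053226/5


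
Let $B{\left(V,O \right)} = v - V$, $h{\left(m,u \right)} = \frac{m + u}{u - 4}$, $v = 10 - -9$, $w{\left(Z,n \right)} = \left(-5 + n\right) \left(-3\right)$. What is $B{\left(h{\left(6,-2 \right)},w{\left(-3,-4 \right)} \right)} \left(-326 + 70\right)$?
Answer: $- \frac{15104}{3} \approx -5034.7$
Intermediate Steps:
$w{\left(Z,n \right)} = 15 - 3 n$
$v = 19$ ($v = 10 + 9 = 19$)
$h{\left(m,u \right)} = \frac{m + u}{-4 + u}$
$B{\left(V,O \right)} = 19 - V$
$B{\left(h{\left(6,-2 \right)},w{\left(-3,-4 \right)} \right)} \left(-326 + 70\right) = \left(19 - \frac{6 - 2}{-4 - 2}\right) \left(-326 + 70\right) = \left(19 - \frac{1}{-6} \cdot 4\right) \left(-256\right) = \left(19 - \left(- \frac{1}{6}\right) 4\right) \left(-256\right) = \left(19 - - \frac{2}{3}\right) \left(-256\right) = \left(19 + \frac{2}{3}\right) \left(-256\right) = \frac{59}{3} \left(-256\right) = - \frac{15104}{3}$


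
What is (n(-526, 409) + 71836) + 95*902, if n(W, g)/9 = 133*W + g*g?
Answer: 1033433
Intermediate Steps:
n(W, g) = 9*g**2 + 1197*W (n(W, g) = 9*(133*W + g*g) = 9*(133*W + g**2) = 9*(g**2 + 133*W) = 9*g**2 + 1197*W)
(n(-526, 409) + 71836) + 95*902 = ((9*409**2 + 1197*(-526)) + 71836) + 95*902 = ((9*167281 - 629622) + 71836) + 85690 = ((1505529 - 629622) + 71836) + 85690 = (875907 + 71836) + 85690 = 947743 + 85690 = 1033433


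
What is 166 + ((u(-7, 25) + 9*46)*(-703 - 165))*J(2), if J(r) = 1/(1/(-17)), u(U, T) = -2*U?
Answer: 6315734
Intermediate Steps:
J(r) = -17 (J(r) = 1/(-1/17) = -17)
166 + ((u(-7, 25) + 9*46)*(-703 - 165))*J(2) = 166 + ((-2*(-7) + 9*46)*(-703 - 165))*(-17) = 166 + ((14 + 414)*(-868))*(-17) = 166 + (428*(-868))*(-17) = 166 - 371504*(-17) = 166 + 6315568 = 6315734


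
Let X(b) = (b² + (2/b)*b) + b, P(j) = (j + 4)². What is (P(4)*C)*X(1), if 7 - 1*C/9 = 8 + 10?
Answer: -25344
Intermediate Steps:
P(j) = (4 + j)²
X(b) = 2 + b + b² (X(b) = (b² + 2) + b = (2 + b²) + b = 2 + b + b²)
C = -99 (C = 63 - 9*(8 + 10) = 63 - 9*18 = 63 - 162 = -99)
(P(4)*C)*X(1) = ((4 + 4)²*(-99))*(2 + 1 + 1²) = (8²*(-99))*(2 + 1 + 1) = (64*(-99))*4 = -6336*4 = -25344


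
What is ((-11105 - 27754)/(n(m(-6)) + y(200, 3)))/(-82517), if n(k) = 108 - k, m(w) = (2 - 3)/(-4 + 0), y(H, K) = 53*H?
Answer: 51812/1178095209 ≈ 4.3979e-5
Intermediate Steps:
m(w) = ¼ (m(w) = -1/(-4) = -1*(-¼) = ¼)
((-11105 - 27754)/(n(m(-6)) + y(200, 3)))/(-82517) = ((-11105 - 27754)/((108 - 1*¼) + 53*200))/(-82517) = -38859/((108 - ¼) + 10600)*(-1/82517) = -38859/(431/4 + 10600)*(-1/82517) = -38859/42831/4*(-1/82517) = -38859*4/42831*(-1/82517) = -51812/14277*(-1/82517) = 51812/1178095209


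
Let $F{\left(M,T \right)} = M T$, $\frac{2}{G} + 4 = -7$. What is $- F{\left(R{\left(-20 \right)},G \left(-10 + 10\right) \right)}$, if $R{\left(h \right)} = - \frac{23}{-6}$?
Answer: $0$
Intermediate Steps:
$G = - \frac{2}{11}$ ($G = \frac{2}{-4 - 7} = \frac{2}{-11} = 2 \left(- \frac{1}{11}\right) = - \frac{2}{11} \approx -0.18182$)
$R{\left(h \right)} = \frac{23}{6}$ ($R{\left(h \right)} = \left(-23\right) \left(- \frac{1}{6}\right) = \frac{23}{6}$)
$- F{\left(R{\left(-20 \right)},G \left(-10 + 10\right) \right)} = - \frac{23 \left(- \frac{2 \left(-10 + 10\right)}{11}\right)}{6} = - \frac{23 \left(\left(- \frac{2}{11}\right) 0\right)}{6} = - \frac{23 \cdot 0}{6} = \left(-1\right) 0 = 0$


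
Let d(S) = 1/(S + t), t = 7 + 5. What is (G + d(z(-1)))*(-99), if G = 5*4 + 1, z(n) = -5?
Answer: -14652/7 ≈ -2093.1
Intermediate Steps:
t = 12
d(S) = 1/(12 + S) (d(S) = 1/(S + 12) = 1/(12 + S))
G = 21 (G = 20 + 1 = 21)
(G + d(z(-1)))*(-99) = (21 + 1/(12 - 5))*(-99) = (21 + 1/7)*(-99) = (21 + ⅐)*(-99) = (148/7)*(-99) = -14652/7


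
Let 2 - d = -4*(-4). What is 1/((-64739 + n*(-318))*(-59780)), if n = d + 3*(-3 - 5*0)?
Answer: 1/3432866500 ≈ 2.9130e-10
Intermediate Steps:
d = -14 (d = 2 - (-4)*(-4) = 2 - 1*16 = 2 - 16 = -14)
n = -23 (n = -14 + 3*(-3 - 5*0) = -14 + 3*(-3 + 0) = -14 + 3*(-3) = -14 - 9 = -23)
1/((-64739 + n*(-318))*(-59780)) = 1/(-64739 - 23*(-318)*(-59780)) = -1/59780/(-64739 + 7314) = -1/59780/(-57425) = -1/57425*(-1/59780) = 1/3432866500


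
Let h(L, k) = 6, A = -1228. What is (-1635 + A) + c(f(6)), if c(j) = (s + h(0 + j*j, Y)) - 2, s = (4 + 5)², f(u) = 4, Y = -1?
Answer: -2778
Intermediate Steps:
s = 81 (s = 9² = 81)
c(j) = 85 (c(j) = (81 + 6) - 2 = 87 - 2 = 85)
(-1635 + A) + c(f(6)) = (-1635 - 1228) + 85 = -2863 + 85 = -2778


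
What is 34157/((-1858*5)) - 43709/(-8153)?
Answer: 127574589/75741370 ≈ 1.6843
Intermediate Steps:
34157/((-1858*5)) - 43709/(-8153) = 34157/(-9290) - 43709*(-1/8153) = 34157*(-1/9290) + 43709/8153 = -34157/9290 + 43709/8153 = 127574589/75741370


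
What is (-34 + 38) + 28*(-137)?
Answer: -3832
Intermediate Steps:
(-34 + 38) + 28*(-137) = 4 - 3836 = -3832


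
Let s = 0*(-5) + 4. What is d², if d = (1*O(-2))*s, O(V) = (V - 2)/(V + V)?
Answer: 16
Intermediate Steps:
s = 4 (s = 0 + 4 = 4)
O(V) = (-2 + V)/(2*V) (O(V) = (-2 + V)/((2*V)) = (-2 + V)*(1/(2*V)) = (-2 + V)/(2*V))
d = 4 (d = (1*((½)*(-2 - 2)/(-2)))*4 = (1*((½)*(-½)*(-4)))*4 = (1*1)*4 = 1*4 = 4)
d² = 4² = 16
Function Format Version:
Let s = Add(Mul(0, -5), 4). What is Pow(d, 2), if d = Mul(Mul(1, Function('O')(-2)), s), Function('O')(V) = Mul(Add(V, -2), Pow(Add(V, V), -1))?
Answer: 16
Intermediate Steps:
s = 4 (s = Add(0, 4) = 4)
Function('O')(V) = Mul(Rational(1, 2), Pow(V, -1), Add(-2, V)) (Function('O')(V) = Mul(Add(-2, V), Pow(Mul(2, V), -1)) = Mul(Add(-2, V), Mul(Rational(1, 2), Pow(V, -1))) = Mul(Rational(1, 2), Pow(V, -1), Add(-2, V)))
d = 4 (d = Mul(Mul(1, Mul(Rational(1, 2), Pow(-2, -1), Add(-2, -2))), 4) = Mul(Mul(1, Mul(Rational(1, 2), Rational(-1, 2), -4)), 4) = Mul(Mul(1, 1), 4) = Mul(1, 4) = 4)
Pow(d, 2) = Pow(4, 2) = 16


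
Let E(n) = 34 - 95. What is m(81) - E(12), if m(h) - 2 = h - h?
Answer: 63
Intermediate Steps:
m(h) = 2 (m(h) = 2 + (h - h) = 2 + 0 = 2)
E(n) = -61
m(81) - E(12) = 2 - 1*(-61) = 2 + 61 = 63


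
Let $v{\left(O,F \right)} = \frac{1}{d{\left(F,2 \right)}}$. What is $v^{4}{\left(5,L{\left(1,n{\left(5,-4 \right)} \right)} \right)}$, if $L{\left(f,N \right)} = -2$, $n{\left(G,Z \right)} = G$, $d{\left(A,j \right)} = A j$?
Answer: $\frac{1}{256} \approx 0.0039063$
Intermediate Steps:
$v{\left(O,F \right)} = \frac{1}{2 F}$ ($v{\left(O,F \right)} = \frac{1}{F 2} = \frac{1}{2 F}$)
$v^{4}{\left(5,L{\left(1,n{\left(5,-4 \right)} \right)} \right)} = \left(\frac{1}{2 \left(-2\right)}\right)^{4} = \left(\frac{1}{2} \left(- \frac{1}{2}\right)\right)^{4} = \left(- \frac{1}{4}\right)^{4} = \frac{1}{256}$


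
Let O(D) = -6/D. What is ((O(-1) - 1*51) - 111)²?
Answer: 24336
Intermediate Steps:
((O(-1) - 1*51) - 111)² = ((-6/(-1) - 1*51) - 111)² = ((-6*(-1) - 51) - 111)² = ((6 - 51) - 111)² = (-45 - 111)² = (-156)² = 24336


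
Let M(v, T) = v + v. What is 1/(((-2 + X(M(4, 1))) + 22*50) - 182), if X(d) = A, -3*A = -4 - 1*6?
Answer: 3/2758 ≈ 0.0010877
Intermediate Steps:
M(v, T) = 2*v
A = 10/3 (A = -(-4 - 1*6)/3 = -(-4 - 6)/3 = -1/3*(-10) = 10/3 ≈ 3.3333)
X(d) = 10/3
1/(((-2 + X(M(4, 1))) + 22*50) - 182) = 1/(((-2 + 10/3) + 22*50) - 182) = 1/((4/3 + 1100) - 182) = 1/(3304/3 - 182) = 1/(2758/3) = 3/2758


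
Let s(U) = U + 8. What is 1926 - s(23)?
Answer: 1895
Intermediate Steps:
s(U) = 8 + U
1926 - s(23) = 1926 - (8 + 23) = 1926 - 1*31 = 1926 - 31 = 1895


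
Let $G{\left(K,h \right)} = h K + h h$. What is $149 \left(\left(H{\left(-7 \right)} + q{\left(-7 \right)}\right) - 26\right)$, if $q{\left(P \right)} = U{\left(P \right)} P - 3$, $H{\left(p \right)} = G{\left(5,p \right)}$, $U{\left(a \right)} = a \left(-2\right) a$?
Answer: $99979$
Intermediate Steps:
$G{\left(K,h \right)} = h^{2} + K h$ ($G{\left(K,h \right)} = K h + h^{2} = h^{2} + K h$)
$U{\left(a \right)} = - 2 a^{2}$ ($U{\left(a \right)} = - 2 a a = - 2 a^{2}$)
$H{\left(p \right)} = p \left(5 + p\right)$
$q{\left(P \right)} = -3 - 2 P^{3}$ ($q{\left(P \right)} = - 2 P^{2} P - 3 = - 2 P^{3} - 3 = -3 - 2 P^{3}$)
$149 \left(\left(H{\left(-7 \right)} + q{\left(-7 \right)}\right) - 26\right) = 149 \left(\left(- 7 \left(5 - 7\right) - \left(3 + 2 \left(-7\right)^{3}\right)\right) - 26\right) = 149 \left(\left(\left(-7\right) \left(-2\right) - -683\right) - 26\right) = 149 \left(\left(14 + \left(-3 + 686\right)\right) - 26\right) = 149 \left(\left(14 + 683\right) - 26\right) = 149 \left(697 - 26\right) = 149 \cdot 671 = 99979$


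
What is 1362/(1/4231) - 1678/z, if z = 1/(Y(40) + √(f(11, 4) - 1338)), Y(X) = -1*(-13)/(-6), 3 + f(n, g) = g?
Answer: 17298773/3 - 1678*I*√1337 ≈ 5.7663e+6 - 61356.0*I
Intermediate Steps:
f(n, g) = -3 + g
Y(X) = -13/6 (Y(X) = 13*(-⅙) = -13/6)
z = 1/(-13/6 + I*√1337) (z = 1/(-13/6 + √((-3 + 4) - 1338)) = 1/(-13/6 + √(1 - 1338)) = 1/(-13/6 + √(-1337)) = 1/(-13/6 + I*√1337) ≈ -0.0016149 - 0.027253*I)
1362/(1/4231) - 1678/z = 1362/(1/4231) - 1678/(-78/48301 - 36*I*√1337/48301) = 1362*4231 - 1678/(-78/48301 - 36*I*√1337/48301) = 5762622 - 1678/(-78/48301 - 36*I*√1337/48301)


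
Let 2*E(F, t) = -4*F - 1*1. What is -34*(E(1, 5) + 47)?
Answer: -1513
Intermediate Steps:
E(F, t) = -½ - 2*F (E(F, t) = (-4*F - 1*1)/2 = (-4*F - 1)/2 = (-1 - 4*F)/2 = -½ - 2*F)
-34*(E(1, 5) + 47) = -34*((-½ - 2*1) + 47) = -34*((-½ - 2) + 47) = -34*(-5/2 + 47) = -34*89/2 = -1513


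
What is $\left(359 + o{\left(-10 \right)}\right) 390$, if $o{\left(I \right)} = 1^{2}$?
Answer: $140400$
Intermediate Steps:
$o{\left(I \right)} = 1$
$\left(359 + o{\left(-10 \right)}\right) 390 = \left(359 + 1\right) 390 = 360 \cdot 390 = 140400$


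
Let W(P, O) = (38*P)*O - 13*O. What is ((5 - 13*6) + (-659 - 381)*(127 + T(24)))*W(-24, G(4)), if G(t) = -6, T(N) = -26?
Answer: -583377150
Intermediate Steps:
W(P, O) = -13*O + 38*O*P (W(P, O) = 38*O*P - 13*O = -13*O + 38*O*P)
((5 - 13*6) + (-659 - 381)*(127 + T(24)))*W(-24, G(4)) = ((5 - 13*6) + (-659 - 381)*(127 - 26))*(-6*(-13 + 38*(-24))) = ((5 - 78) - 1040*101)*(-6*(-13 - 912)) = (-73 - 105040)*(-6*(-925)) = -105113*5550 = -583377150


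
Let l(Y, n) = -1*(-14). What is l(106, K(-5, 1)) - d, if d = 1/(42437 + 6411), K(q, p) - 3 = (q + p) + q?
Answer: 683871/48848 ≈ 14.000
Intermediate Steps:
K(q, p) = 3 + p + 2*q (K(q, p) = 3 + ((q + p) + q) = 3 + ((p + q) + q) = 3 + (p + 2*q) = 3 + p + 2*q)
l(Y, n) = 14
d = 1/48848 ≈ 2.0472e-5
l(106, K(-5, 1)) - d = 14 - 1*1/48848 = 14 - 1/48848 = 683871/48848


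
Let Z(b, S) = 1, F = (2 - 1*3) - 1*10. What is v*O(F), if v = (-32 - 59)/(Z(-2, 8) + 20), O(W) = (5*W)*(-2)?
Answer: -1430/3 ≈ -476.67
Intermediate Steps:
F = -11 (F = (2 - 3) - 10 = -1 - 10 = -11)
O(W) = -10*W
v = -13/3 (v = (-32 - 59)/(1 + 20) = -91/21 = -91*1/21 = -13/3 ≈ -4.3333)
v*O(F) = -(-130)*(-11)/3 = -13/3*110 = -1430/3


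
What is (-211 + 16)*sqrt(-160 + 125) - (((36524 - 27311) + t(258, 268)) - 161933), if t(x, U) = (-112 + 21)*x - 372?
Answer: 176570 - 195*I*sqrt(35) ≈ 1.7657e+5 - 1153.6*I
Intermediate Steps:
t(x, U) = -372 - 91*x (t(x, U) = -91*x - 372 = -372 - 91*x)
(-211 + 16)*sqrt(-160 + 125) - (((36524 - 27311) + t(258, 268)) - 161933) = (-211 + 16)*sqrt(-160 + 125) - (((36524 - 27311) + (-372 - 91*258)) - 161933) = -195*I*sqrt(35) - ((9213 + (-372 - 23478)) - 161933) = -195*I*sqrt(35) - ((9213 - 23850) - 161933) = -195*I*sqrt(35) - (-14637 - 161933) = -195*I*sqrt(35) - 1*(-176570) = -195*I*sqrt(35) + 176570 = 176570 - 195*I*sqrt(35)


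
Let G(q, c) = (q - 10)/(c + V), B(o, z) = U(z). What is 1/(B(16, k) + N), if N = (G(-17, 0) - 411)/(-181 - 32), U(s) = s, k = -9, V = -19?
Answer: -1349/9547 ≈ -0.14130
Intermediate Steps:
B(o, z) = z
G(q, c) = (-10 + q)/(-19 + c) (G(q, c) = (q - 10)/(c - 19) = (-10 + q)/(-19 + c))
N = 2594/1349 (N = ((-10 - 17)/(-19 + 0) - 411)/(-181 - 32) = (-27/(-19) - 411)/(-213) = (-1/19*(-27) - 411)*(-1/213) = (27/19 - 411)*(-1/213) = -7782/19*(-1/213) = 2594/1349 ≈ 1.9229)
1/(B(16, k) + N) = 1/(-9 + 2594/1349) = 1/(-9547/1349) = -1349/9547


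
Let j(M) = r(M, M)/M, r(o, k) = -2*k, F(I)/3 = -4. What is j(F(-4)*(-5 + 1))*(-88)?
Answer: 176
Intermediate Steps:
F(I) = -12 (F(I) = 3*(-4) = -12)
j(M) = -2 (j(M) = (-2*M)/M = -2)
j(F(-4)*(-5 + 1))*(-88) = -2*(-88) = 176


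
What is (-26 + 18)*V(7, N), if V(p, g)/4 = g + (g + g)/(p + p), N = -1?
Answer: 256/7 ≈ 36.571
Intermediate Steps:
V(p, g) = 4*g + 4*g/p (V(p, g) = 4*(g + (g + g)/(p + p)) = 4*(g + (2*g)/((2*p))) = 4*(g + (2*g)*(1/(2*p))) = 4*(g + g/p) = 4*g + 4*g/p)
(-26 + 18)*V(7, N) = (-26 + 18)*(4*(-1)*(1 + 7)/7) = -32*(-1)*8/7 = -8*(-32/7) = 256/7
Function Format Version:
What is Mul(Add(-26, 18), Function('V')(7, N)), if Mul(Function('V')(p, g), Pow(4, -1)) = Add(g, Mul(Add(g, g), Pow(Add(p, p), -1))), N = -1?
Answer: Rational(256, 7) ≈ 36.571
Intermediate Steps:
Function('V')(p, g) = Add(Mul(4, g), Mul(4, g, Pow(p, -1))) (Function('V')(p, g) = Mul(4, Add(g, Mul(Add(g, g), Pow(Add(p, p), -1)))) = Mul(4, Add(g, Mul(Mul(2, g), Pow(Mul(2, p), -1)))) = Mul(4, Add(g, Mul(Mul(2, g), Mul(Rational(1, 2), Pow(p, -1))))) = Mul(4, Add(g, Mul(g, Pow(p, -1)))) = Add(Mul(4, g), Mul(4, g, Pow(p, -1))))
Mul(Add(-26, 18), Function('V')(7, N)) = Mul(Add(-26, 18), Mul(4, -1, Pow(7, -1), Add(1, 7))) = Mul(-8, Mul(4, -1, Rational(1, 7), 8)) = Mul(-8, Rational(-32, 7)) = Rational(256, 7)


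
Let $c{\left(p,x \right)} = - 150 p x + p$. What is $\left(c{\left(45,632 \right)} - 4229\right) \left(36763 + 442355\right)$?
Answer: $-2045922017712$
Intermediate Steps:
$c{\left(p,x \right)} = p - 150 p x$ ($c{\left(p,x \right)} = - 150 p x + p = p - 150 p x$)
$\left(c{\left(45,632 \right)} - 4229\right) \left(36763 + 442355\right) = \left(45 \left(1 - 94800\right) - 4229\right) \left(36763 + 442355\right) = \left(45 \left(1 - 94800\right) - 4229\right) 479118 = \left(45 \left(-94799\right) - 4229\right) 479118 = \left(-4265955 - 4229\right) 479118 = \left(-4270184\right) 479118 = -2045922017712$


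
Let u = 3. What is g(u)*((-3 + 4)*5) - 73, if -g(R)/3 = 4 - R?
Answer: -88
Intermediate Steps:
g(R) = -12 + 3*R (g(R) = -3*(4 - R) = -12 + 3*R)
g(u)*((-3 + 4)*5) - 73 = (-12 + 3*3)*((-3 + 4)*5) - 73 = (-12 + 9)*(1*5) - 73 = -3*5 - 73 = -15 - 73 = -88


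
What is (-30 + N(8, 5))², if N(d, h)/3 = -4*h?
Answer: 8100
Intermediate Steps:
N(d, h) = -12*h (N(d, h) = 3*(-4*h) = -12*h)
(-30 + N(8, 5))² = (-30 - 12*5)² = (-30 - 60)² = (-90)² = 8100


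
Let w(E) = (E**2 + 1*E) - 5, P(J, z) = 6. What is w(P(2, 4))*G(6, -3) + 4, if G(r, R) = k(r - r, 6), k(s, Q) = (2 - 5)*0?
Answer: 4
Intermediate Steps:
k(s, Q) = 0 (k(s, Q) = -3*0 = 0)
G(r, R) = 0
w(E) = -5 + E + E**2 (w(E) = (E**2 + E) - 5 = (E + E**2) - 5 = -5 + E + E**2)
w(P(2, 4))*G(6, -3) + 4 = (-5 + 6 + 6**2)*0 + 4 = (-5 + 6 + 36)*0 + 4 = 37*0 + 4 = 0 + 4 = 4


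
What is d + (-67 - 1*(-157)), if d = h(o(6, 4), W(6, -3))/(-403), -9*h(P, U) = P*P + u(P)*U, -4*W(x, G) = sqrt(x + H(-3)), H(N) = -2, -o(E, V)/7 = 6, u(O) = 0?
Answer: 36466/403 ≈ 90.486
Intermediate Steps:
o(E, V) = -42 (o(E, V) = -7*6 = -42)
W(x, G) = -sqrt(-2 + x)/4 (W(x, G) = -sqrt(x - 2)/4 = -sqrt(-2 + x)/4)
h(P, U) = -P**2/9 (h(P, U) = -(P*P + 0*U)/9 = -(P**2 + 0)/9 = -P**2/9)
d = 196/403 (d = -1/9*(-42)**2/(-403) = -1/9*1764*(-1/403) = -196*(-1/403) = 196/403 ≈ 0.48635)
d + (-67 - 1*(-157)) = 196/403 + (-67 - 1*(-157)) = 196/403 + (-67 + 157) = 196/403 + 90 = 36466/403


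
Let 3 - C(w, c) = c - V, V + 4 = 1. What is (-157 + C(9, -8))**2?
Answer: 22201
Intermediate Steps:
V = -3 (V = -4 + 1 = -3)
C(w, c) = -c (C(w, c) = 3 - (c - 1*(-3)) = 3 - (c + 3) = 3 - (3 + c) = 3 + (-3 - c) = -c)
(-157 + C(9, -8))**2 = (-157 - 1*(-8))**2 = (-157 + 8)**2 = (-149)**2 = 22201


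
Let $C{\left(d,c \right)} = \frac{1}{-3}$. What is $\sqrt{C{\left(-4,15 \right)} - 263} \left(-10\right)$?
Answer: $- \frac{10 i \sqrt{2370}}{3} \approx - 162.28 i$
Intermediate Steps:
$C{\left(d,c \right)} = - \frac{1}{3}$
$\sqrt{C{\left(-4,15 \right)} - 263} \left(-10\right) = \sqrt{- \frac{1}{3} - 263} \left(-10\right) = \sqrt{- \frac{790}{3}} \left(-10\right) = \frac{i \sqrt{2370}}{3} \left(-10\right) = - \frac{10 i \sqrt{2370}}{3}$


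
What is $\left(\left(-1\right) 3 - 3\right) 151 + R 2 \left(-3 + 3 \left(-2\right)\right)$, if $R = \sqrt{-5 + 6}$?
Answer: $-924$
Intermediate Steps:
$R = 1$ ($R = \sqrt{1} = 1$)
$\left(\left(-1\right) 3 - 3\right) 151 + R 2 \left(-3 + 3 \left(-2\right)\right) = \left(\left(-1\right) 3 - 3\right) 151 + 1 \cdot 2 \left(-3 + 3 \left(-2\right)\right) = \left(-3 - 3\right) 151 + 2 \left(-3 - 6\right) = \left(-6\right) 151 + 2 \left(-9\right) = -906 - 18 = -924$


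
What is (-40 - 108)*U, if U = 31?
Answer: -4588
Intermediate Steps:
(-40 - 108)*U = (-40 - 108)*31 = -148*31 = -4588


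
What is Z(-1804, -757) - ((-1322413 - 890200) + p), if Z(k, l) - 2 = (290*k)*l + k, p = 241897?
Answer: 398001034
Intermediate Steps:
Z(k, l) = 2 + k + 290*k*l (Z(k, l) = 2 + ((290*k)*l + k) = 2 + (290*k*l + k) = 2 + (k + 290*k*l) = 2 + k + 290*k*l)
Z(-1804, -757) - ((-1322413 - 890200) + p) = (2 - 1804 + 290*(-1804)*(-757)) - ((-1322413 - 890200) + 241897) = (2 - 1804 + 396032120) - (-2212613 + 241897) = 396030318 - 1*(-1970716) = 396030318 + 1970716 = 398001034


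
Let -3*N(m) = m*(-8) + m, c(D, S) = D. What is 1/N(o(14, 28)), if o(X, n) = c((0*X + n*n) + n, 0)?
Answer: 3/5684 ≈ 0.00052780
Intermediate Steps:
o(X, n) = n + n² (o(X, n) = (0*X + n*n) + n = (0 + n²) + n = n² + n = n + n²)
N(m) = 7*m/3 (N(m) = -(m*(-8) + m)/3 = -(-8*m + m)/3 = -(-7)*m/3 = 7*m/3)
1/N(o(14, 28)) = 1/(7*(28*(1 + 28))/3) = 1/(7*(28*29)/3) = 1/((7/3)*812) = 1/(5684/3) = 3/5684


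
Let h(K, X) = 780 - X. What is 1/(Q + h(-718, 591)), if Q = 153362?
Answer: 1/153551 ≈ 6.5125e-6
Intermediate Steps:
1/(Q + h(-718, 591)) = 1/(153362 + (780 - 1*591)) = 1/(153362 + (780 - 591)) = 1/(153362 + 189) = 1/153551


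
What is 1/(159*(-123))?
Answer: -1/19557 ≈ -5.1133e-5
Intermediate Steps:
1/(159*(-123)) = 1/(-19557) = -1/19557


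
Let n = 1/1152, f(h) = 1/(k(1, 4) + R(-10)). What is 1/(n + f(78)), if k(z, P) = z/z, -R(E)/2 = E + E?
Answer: 47232/1193 ≈ 39.591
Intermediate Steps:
R(E) = -4*E (R(E) = -2*(E + E) = -4*E)
k(z, P) = 1
f(h) = 1/41 (f(h) = 1/(1 - 4*(-10)) = 1/(1 + 40) = 1/41)
n = 1/1152 ≈ 0.00086806
1/(n + f(78)) = 1/(1/1152 + 1/41) = 1/(1193/47232) = 47232/1193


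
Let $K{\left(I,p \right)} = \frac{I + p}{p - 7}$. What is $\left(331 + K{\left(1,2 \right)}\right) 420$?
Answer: $138768$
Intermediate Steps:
$K{\left(I,p \right)} = \frac{I + p}{-7 + p}$
$\left(331 + K{\left(1,2 \right)}\right) 420 = \left(331 + \frac{1 + 2}{-7 + 2}\right) 420 = \left(331 + \frac{1}{-5} \cdot 3\right) 420 = \left(331 - \frac{3}{5}\right) 420 = \frac{1652}{5} \cdot 420 = 138768$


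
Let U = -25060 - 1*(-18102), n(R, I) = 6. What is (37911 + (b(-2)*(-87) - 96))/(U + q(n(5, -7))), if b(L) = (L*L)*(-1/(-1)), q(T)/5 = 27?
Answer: -37467/6823 ≈ -5.4913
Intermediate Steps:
q(T) = 135 (q(T) = 5*27 = 135)
b(L) = L**2 (b(L) = L**2*(-1*(-1)) = L**2*1 = L**2)
U = -6958 (U = -25060 + 18102 = -6958)
(37911 + (b(-2)*(-87) - 96))/(U + q(n(5, -7))) = (37911 + ((-2)**2*(-87) - 96))/(-6958 + 135) = (37911 + (4*(-87) - 96))/(-6823) = (37911 + (-348 - 96))*(-1/6823) = (37911 - 444)*(-1/6823) = 37467*(-1/6823) = -37467/6823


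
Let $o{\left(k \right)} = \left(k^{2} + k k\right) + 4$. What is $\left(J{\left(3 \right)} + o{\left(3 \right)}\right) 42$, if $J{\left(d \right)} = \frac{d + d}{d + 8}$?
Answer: $\frac{10416}{11} \approx 946.91$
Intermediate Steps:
$o{\left(k \right)} = 4 + 2 k^{2}$ ($o{\left(k \right)} = \left(k^{2} + k^{2}\right) + 4 = 2 k^{2} + 4 = 4 + 2 k^{2}$)
$J{\left(d \right)} = \frac{2 d}{8 + d}$
$\left(J{\left(3 \right)} + o{\left(3 \right)}\right) 42 = \left(2 \cdot 3 \frac{1}{8 + 3} + \left(4 + 2 \cdot 3^{2}\right)\right) 42 = \left(2 \cdot 3 \cdot \frac{1}{11} + \left(4 + 2 \cdot 9\right)\right) 42 = \left(2 \cdot 3 \cdot \frac{1}{11} + \left(4 + 18\right)\right) 42 = \left(\frac{6}{11} + 22\right) 42 = \frac{248}{11} \cdot 42 = \frac{10416}{11}$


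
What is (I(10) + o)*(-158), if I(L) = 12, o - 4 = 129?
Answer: -22910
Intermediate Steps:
o = 133 (o = 4 + 129 = 133)
(I(10) + o)*(-158) = (12 + 133)*(-158) = 145*(-158) = -22910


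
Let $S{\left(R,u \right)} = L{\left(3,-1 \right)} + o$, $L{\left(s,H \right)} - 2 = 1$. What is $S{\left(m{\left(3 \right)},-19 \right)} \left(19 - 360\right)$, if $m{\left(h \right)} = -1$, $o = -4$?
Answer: $341$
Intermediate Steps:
$L{\left(s,H \right)} = 3$ ($L{\left(s,H \right)} = 2 + 1 = 3$)
$S{\left(R,u \right)} = -1$ ($S{\left(R,u \right)} = 3 - 4 = -1$)
$S{\left(m{\left(3 \right)},-19 \right)} \left(19 - 360\right) = - (19 - 360) = \left(-1\right) \left(-341\right) = 341$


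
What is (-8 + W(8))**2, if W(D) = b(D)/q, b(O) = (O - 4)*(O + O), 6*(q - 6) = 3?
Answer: 576/169 ≈ 3.4083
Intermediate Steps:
q = 13/2 (q = 6 + (1/6)*3 = 6 + 1/2 = 13/2 ≈ 6.5000)
b(O) = 2*O*(-4 + O) (b(O) = (-4 + O)*(2*O) = 2*O*(-4 + O))
W(D) = 4*D*(-4 + D)/13 (W(D) = (2*D*(-4 + D))/(13/2) = (2*D*(-4 + D))*(2/13) = 4*D*(-4 + D)/13)
(-8 + W(8))**2 = (-8 + (4/13)*8*(-4 + 8))**2 = (-8 + (4/13)*8*4)**2 = (-8 + 128/13)**2 = (24/13)**2 = 576/169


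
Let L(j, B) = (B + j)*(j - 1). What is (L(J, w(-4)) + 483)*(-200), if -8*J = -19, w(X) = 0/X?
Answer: -778025/8 ≈ -97253.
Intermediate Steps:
w(X) = 0
J = 19/8 (J = -⅛*(-19) = 19/8 ≈ 2.3750)
L(j, B) = (-1 + j)*(B + j) (L(j, B) = (B + j)*(-1 + j) = (-1 + j)*(B + j))
(L(J, w(-4)) + 483)*(-200) = (((19/8)² - 1*0 - 1*19/8 + 0*(19/8)) + 483)*(-200) = ((361/64 + 0 - 19/8 + 0) + 483)*(-200) = (209/64 + 483)*(-200) = (31121/64)*(-200) = -778025/8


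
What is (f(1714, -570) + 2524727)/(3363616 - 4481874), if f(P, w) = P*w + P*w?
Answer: -570767/1118258 ≈ -0.51041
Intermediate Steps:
f(P, w) = 2*P*w
(f(1714, -570) + 2524727)/(3363616 - 4481874) = (2*1714*(-570) + 2524727)/(3363616 - 4481874) = (-1953960 + 2524727)/(-1118258) = 570767*(-1/1118258) = -570767/1118258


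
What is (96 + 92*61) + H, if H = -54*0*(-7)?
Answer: 5708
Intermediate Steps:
H = 0 (H = 0*(-7) = 0)
(96 + 92*61) + H = (96 + 92*61) + 0 = (96 + 5612) + 0 = 5708 + 0 = 5708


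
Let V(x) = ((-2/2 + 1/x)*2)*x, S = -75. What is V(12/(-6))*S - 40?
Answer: -490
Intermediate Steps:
V(x) = x*(-2 + 2/x) (V(x) = ((-2*½ + 1/x)*2)*x = ((-1 + 1/x)*2)*x = (-2 + 2/x)*x = x*(-2 + 2/x))
V(12/(-6))*S - 40 = (2 - 24/(-6))*(-75) - 40 = (2 - 24*(-1)/6)*(-75) - 40 = (2 - 2*(-2))*(-75) - 40 = (2 + 4)*(-75) - 40 = 6*(-75) - 40 = -450 - 40 = -490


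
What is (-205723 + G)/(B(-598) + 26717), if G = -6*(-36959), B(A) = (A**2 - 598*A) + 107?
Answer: 16031/742032 ≈ 0.021604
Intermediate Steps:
B(A) = 107 + A**2 - 598*A
G = 221754
(-205723 + G)/(B(-598) + 26717) = (-205723 + 221754)/((107 + (-598)**2 - 598*(-598)) + 26717) = 16031/((107 + 357604 + 357604) + 26717) = 16031/(715315 + 26717) = 16031/742032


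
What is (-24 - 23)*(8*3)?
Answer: -1128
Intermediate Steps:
(-24 - 23)*(8*3) = -47*24 = -1128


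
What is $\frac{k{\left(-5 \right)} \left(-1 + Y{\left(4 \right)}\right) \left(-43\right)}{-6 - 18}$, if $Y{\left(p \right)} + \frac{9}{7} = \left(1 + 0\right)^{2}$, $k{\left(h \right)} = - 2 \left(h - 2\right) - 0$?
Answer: $- \frac{129}{4} \approx -32.25$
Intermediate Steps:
$k{\left(h \right)} = 4 - 2 h$ ($k{\left(h \right)} = - 2 \left(-2 + h\right) + 0 = \left(4 - 2 h\right) + 0 = 4 - 2 h$)
$Y{\left(p \right)} = - \frac{2}{7}$ ($Y{\left(p \right)} = - \frac{9}{7} + \left(1 + 0\right)^{2} = - \frac{9}{7} + 1^{2} = - \frac{9}{7} + 1 = - \frac{2}{7}$)
$\frac{k{\left(-5 \right)} \left(-1 + Y{\left(4 \right)}\right) \left(-43\right)}{-6 - 18} = \frac{\left(4 - -10\right) \left(-1 - \frac{2}{7}\right) \left(-43\right)}{-6 - 18} = \frac{\left(4 + 10\right) \left(- \frac{9}{7}\right) \left(-43\right)}{-24} = 14 \left(- \frac{9}{7}\right) \left(-43\right) \left(- \frac{1}{24}\right) = \left(-18\right) \left(-43\right) \left(- \frac{1}{24}\right) = 774 \left(- \frac{1}{24}\right) = - \frac{129}{4}$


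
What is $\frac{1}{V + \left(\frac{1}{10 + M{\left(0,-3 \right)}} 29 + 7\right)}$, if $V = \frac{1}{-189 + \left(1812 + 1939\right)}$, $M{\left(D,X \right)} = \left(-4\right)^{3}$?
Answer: $\frac{48087}{310798} \approx 0.15472$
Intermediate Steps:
$M{\left(D,X \right)} = -64$
$V = \frac{1}{3562}$ ($V = \frac{1}{-189 + 3751} = \frac{1}{3562} \approx 0.00028074$)
$\frac{1}{V + \left(\frac{1}{10 + M{\left(0,-3 \right)}} 29 + 7\right)} = \frac{1}{\frac{1}{3562} + \left(\frac{1}{10 - 64} \cdot 29 + 7\right)} = \frac{1}{\frac{1}{3562} + \left(\frac{1}{-54} \cdot 29 + 7\right)} = \frac{1}{\frac{1}{3562} + \left(\left(- \frac{1}{54}\right) 29 + 7\right)} = \frac{1}{\frac{1}{3562} + \left(- \frac{29}{54} + 7\right)} = \frac{1}{\frac{1}{3562} + \frac{349}{54}} = \frac{1}{\frac{310798}{48087}} = \frac{48087}{310798}$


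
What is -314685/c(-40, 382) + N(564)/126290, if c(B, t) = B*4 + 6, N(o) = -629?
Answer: 1419338278/694595 ≈ 2043.4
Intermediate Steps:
c(B, t) = 6 + 4*B (c(B, t) = 4*B + 6 = 6 + 4*B)
-314685/c(-40, 382) + N(564)/126290 = -314685/(6 + 4*(-40)) - 629/126290 = -314685/(6 - 160) - 629*1/126290 = -314685/(-154) - 629/126290 = -314685*(-1/154) - 629/126290 = 44955/22 - 629/126290 = 1419338278/694595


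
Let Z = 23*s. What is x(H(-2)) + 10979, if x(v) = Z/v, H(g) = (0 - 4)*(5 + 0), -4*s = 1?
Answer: 878343/80 ≈ 10979.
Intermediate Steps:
s = -¼ (s = -¼*1 = -¼ ≈ -0.25000)
H(g) = -20 (H(g) = -4*5 = -20)
Z = -23/4 (Z = 23*(-¼) = -23/4 ≈ -5.7500)
x(v) = -23/(4*v)
x(H(-2)) + 10979 = -23/4/(-20) + 10979 = -23/4*(-1/20) + 10979 = 23/80 + 10979 = 878343/80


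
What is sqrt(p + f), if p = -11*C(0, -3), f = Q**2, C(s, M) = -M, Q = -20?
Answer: sqrt(367) ≈ 19.157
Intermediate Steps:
f = 400 (f = (-20)**2 = 400)
p = -33 (p = -(-11)*(-3) = -11*3 = -33)
sqrt(p + f) = sqrt(-33 + 400) = sqrt(367)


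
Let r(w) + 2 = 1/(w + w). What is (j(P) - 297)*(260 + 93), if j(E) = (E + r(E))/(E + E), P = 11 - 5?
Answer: -15079807/144 ≈ -1.0472e+5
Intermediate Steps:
r(w) = -2 + 1/(2*w) (r(w) = -2 + 1/(w + w) = -2 + 1/(2*w))
P = 6
j(E) = (-2 + E + 1/(2*E))/(2*E) (j(E) = (E + (-2 + 1/(2*E)))/(E + E) = (-2 + E + 1/(2*E))/((2*E)) = (-2 + E + 1/(2*E))*(1/(2*E)) = (-2 + E + 1/(2*E))/(2*E))
(j(P) - 297)*(260 + 93) = ((¼)*(1 + 2*6*(-2 + 6))/6² - 297)*(260 + 93) = ((¼)*(1/36)*(1 + 2*6*4) - 297)*353 = ((¼)*(1/36)*(1 + 48) - 297)*353 = ((¼)*(1/36)*49 - 297)*353 = (49/144 - 297)*353 = -42719/144*353 = -15079807/144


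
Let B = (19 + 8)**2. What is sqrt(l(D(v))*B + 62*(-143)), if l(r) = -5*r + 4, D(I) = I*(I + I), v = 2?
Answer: I*sqrt(35110) ≈ 187.38*I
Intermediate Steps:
B = 729 (B = 27**2 = 729)
D(I) = 2*I**2 (D(I) = I*(2*I) = 2*I**2)
l(r) = 4 - 5*r
sqrt(l(D(v))*B + 62*(-143)) = sqrt((4 - 10*2**2)*729 + 62*(-143)) = sqrt((4 - 10*4)*729 - 8866) = sqrt((4 - 5*8)*729 - 8866) = sqrt((4 - 40)*729 - 8866) = sqrt(-36*729 - 8866) = sqrt(-26244 - 8866) = sqrt(-35110) = I*sqrt(35110)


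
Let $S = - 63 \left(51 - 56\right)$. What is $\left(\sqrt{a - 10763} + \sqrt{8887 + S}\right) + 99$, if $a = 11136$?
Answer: $99 + \sqrt{373} + \sqrt{9202} \approx 214.24$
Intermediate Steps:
$S = 315$ ($S = \left(-63\right) \left(-5\right) = 315$)
$\left(\sqrt{a - 10763} + \sqrt{8887 + S}\right) + 99 = \left(\sqrt{11136 - 10763} + \sqrt{8887 + 315}\right) + 99 = \left(\sqrt{373} + \sqrt{9202}\right) + 99 = 99 + \sqrt{373} + \sqrt{9202}$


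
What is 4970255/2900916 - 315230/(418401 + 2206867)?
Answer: 3033448913165/1903920486372 ≈ 1.5933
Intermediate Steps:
4970255/2900916 - 315230/(418401 + 2206867) = 4970255*(1/2900916) - 315230/2625268 = 4970255/2900916 - 315230*1/2625268 = 4970255/2900916 - 157615/1312634 = 3033448913165/1903920486372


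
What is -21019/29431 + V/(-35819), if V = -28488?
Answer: 85550767/1054188989 ≈ 0.081153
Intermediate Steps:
-21019/29431 + V/(-35819) = -21019/29431 - 28488/(-35819) = -21019*1/29431 - 28488*(-1/35819) = -21019/29431 + 28488/35819 = 85550767/1054188989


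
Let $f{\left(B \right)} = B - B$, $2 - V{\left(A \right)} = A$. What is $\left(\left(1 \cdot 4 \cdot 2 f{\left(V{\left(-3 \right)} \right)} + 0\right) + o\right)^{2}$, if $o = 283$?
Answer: $80089$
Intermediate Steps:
$V{\left(A \right)} = 2 - A$
$f{\left(B \right)} = 0$
$\left(\left(1 \cdot 4 \cdot 2 f{\left(V{\left(-3 \right)} \right)} + 0\right) + o\right)^{2} = \left(\left(1 \cdot 4 \cdot 2 \cdot 0 + 0\right) + 283\right)^{2} = \left(\left(4 \cdot 2 \cdot 0 + 0\right) + 283\right)^{2} = \left(\left(8 \cdot 0 + 0\right) + 283\right)^{2} = \left(\left(0 + 0\right) + 283\right)^{2} = \left(0 + 283\right)^{2} = 283^{2} = 80089$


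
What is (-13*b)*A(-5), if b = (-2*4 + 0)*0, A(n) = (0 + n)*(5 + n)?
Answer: 0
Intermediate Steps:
A(n) = n*(5 + n)
b = 0 (b = (-8 + 0)*0 = -8*0 = 0)
(-13*b)*A(-5) = (-13*0)*(-5*(5 - 5)) = 0*(-5*0) = 0*0 = 0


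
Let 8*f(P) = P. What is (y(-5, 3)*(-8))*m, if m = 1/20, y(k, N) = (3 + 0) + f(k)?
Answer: -19/20 ≈ -0.95000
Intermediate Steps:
f(P) = P/8
y(k, N) = 3 + k/8 (y(k, N) = (3 + 0) + k/8 = 3 + k/8)
m = 1/20 ≈ 0.050000
(y(-5, 3)*(-8))*m = ((3 + (⅛)*(-5))*(-8))*(1/20) = ((3 - 5/8)*(-8))*(1/20) = ((19/8)*(-8))*(1/20) = -19*1/20 = -19/20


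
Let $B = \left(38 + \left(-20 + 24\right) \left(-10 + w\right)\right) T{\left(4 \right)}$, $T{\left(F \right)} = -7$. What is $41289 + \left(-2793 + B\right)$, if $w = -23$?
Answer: $39154$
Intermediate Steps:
$B = 658$ ($B = \left(38 + \left(-20 + 24\right) \left(-10 - 23\right)\right) \left(-7\right) = \left(38 + 4 \left(-33\right)\right) \left(-7\right) = \left(38 - 132\right) \left(-7\right) = \left(-94\right) \left(-7\right) = 658$)
$41289 + \left(-2793 + B\right) = 41289 + \left(-2793 + 658\right) = 41289 - 2135 = 39154$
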